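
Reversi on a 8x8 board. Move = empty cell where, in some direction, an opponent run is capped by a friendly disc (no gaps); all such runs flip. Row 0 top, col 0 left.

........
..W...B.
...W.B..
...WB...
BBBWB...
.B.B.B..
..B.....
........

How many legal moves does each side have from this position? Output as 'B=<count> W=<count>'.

Answer: B=6 W=6

Derivation:
-- B to move --
(0,1): flips 2 -> legal
(0,2): no bracket -> illegal
(0,3): no bracket -> illegal
(1,1): no bracket -> illegal
(1,3): flips 3 -> legal
(1,4): no bracket -> illegal
(2,1): no bracket -> illegal
(2,2): flips 1 -> legal
(2,4): flips 1 -> legal
(3,2): flips 1 -> legal
(5,2): flips 1 -> legal
(5,4): no bracket -> illegal
B mobility = 6
-- W to move --
(0,5): no bracket -> illegal
(0,6): no bracket -> illegal
(0,7): flips 3 -> legal
(1,4): no bracket -> illegal
(1,5): no bracket -> illegal
(1,7): no bracket -> illegal
(2,4): no bracket -> illegal
(2,6): no bracket -> illegal
(2,7): no bracket -> illegal
(3,0): no bracket -> illegal
(3,1): no bracket -> illegal
(3,2): no bracket -> illegal
(3,5): flips 1 -> legal
(3,6): no bracket -> illegal
(4,5): flips 2 -> legal
(4,6): no bracket -> illegal
(5,0): no bracket -> illegal
(5,2): no bracket -> illegal
(5,4): no bracket -> illegal
(5,6): no bracket -> illegal
(6,0): flips 2 -> legal
(6,1): no bracket -> illegal
(6,3): flips 1 -> legal
(6,4): no bracket -> illegal
(6,5): no bracket -> illegal
(6,6): flips 2 -> legal
(7,1): no bracket -> illegal
(7,2): no bracket -> illegal
(7,3): no bracket -> illegal
W mobility = 6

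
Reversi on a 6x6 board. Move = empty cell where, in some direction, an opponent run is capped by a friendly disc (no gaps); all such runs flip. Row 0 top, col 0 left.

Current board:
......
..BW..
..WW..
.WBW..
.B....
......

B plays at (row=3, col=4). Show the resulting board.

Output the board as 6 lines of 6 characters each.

Place B at (3,4); scan 8 dirs for brackets.
Dir NW: opp run (2,3) capped by B -> flip
Dir N: first cell '.' (not opp) -> no flip
Dir NE: first cell '.' (not opp) -> no flip
Dir W: opp run (3,3) capped by B -> flip
Dir E: first cell '.' (not opp) -> no flip
Dir SW: first cell '.' (not opp) -> no flip
Dir S: first cell '.' (not opp) -> no flip
Dir SE: first cell '.' (not opp) -> no flip
All flips: (2,3) (3,3)

Answer: ......
..BW..
..WB..
.WBBB.
.B....
......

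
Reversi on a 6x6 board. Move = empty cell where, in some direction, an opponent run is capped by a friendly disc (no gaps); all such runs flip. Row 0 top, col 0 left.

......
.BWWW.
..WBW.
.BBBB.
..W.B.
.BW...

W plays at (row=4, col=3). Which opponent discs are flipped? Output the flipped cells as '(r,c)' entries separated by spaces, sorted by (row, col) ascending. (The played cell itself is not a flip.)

Answer: (2,3) (3,3)

Derivation:
Dir NW: opp run (3,2), next='.' -> no flip
Dir N: opp run (3,3) (2,3) capped by W -> flip
Dir NE: opp run (3,4), next='.' -> no flip
Dir W: first cell 'W' (not opp) -> no flip
Dir E: opp run (4,4), next='.' -> no flip
Dir SW: first cell 'W' (not opp) -> no flip
Dir S: first cell '.' (not opp) -> no flip
Dir SE: first cell '.' (not opp) -> no flip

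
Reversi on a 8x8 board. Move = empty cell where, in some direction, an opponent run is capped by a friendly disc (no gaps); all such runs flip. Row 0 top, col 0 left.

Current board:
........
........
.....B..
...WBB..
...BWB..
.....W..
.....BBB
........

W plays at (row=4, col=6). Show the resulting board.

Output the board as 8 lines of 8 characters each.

Place W at (4,6); scan 8 dirs for brackets.
Dir NW: opp run (3,5), next='.' -> no flip
Dir N: first cell '.' (not opp) -> no flip
Dir NE: first cell '.' (not opp) -> no flip
Dir W: opp run (4,5) capped by W -> flip
Dir E: first cell '.' (not opp) -> no flip
Dir SW: first cell 'W' (not opp) -> no flip
Dir S: first cell '.' (not opp) -> no flip
Dir SE: first cell '.' (not opp) -> no flip
All flips: (4,5)

Answer: ........
........
.....B..
...WBB..
...BWWW.
.....W..
.....BBB
........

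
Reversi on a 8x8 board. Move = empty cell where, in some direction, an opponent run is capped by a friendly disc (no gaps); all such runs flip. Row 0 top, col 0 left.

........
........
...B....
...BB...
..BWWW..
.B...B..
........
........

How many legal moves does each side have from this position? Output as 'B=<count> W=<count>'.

Answer: B=6 W=8

Derivation:
-- B to move --
(3,2): no bracket -> illegal
(3,5): flips 1 -> legal
(3,6): no bracket -> illegal
(4,6): flips 3 -> legal
(5,2): flips 1 -> legal
(5,3): flips 1 -> legal
(5,4): flips 1 -> legal
(5,6): flips 1 -> legal
B mobility = 6
-- W to move --
(1,2): flips 2 -> legal
(1,3): flips 2 -> legal
(1,4): no bracket -> illegal
(2,2): flips 1 -> legal
(2,4): flips 1 -> legal
(2,5): flips 1 -> legal
(3,1): no bracket -> illegal
(3,2): no bracket -> illegal
(3,5): no bracket -> illegal
(4,0): no bracket -> illegal
(4,1): flips 1 -> legal
(4,6): no bracket -> illegal
(5,0): no bracket -> illegal
(5,2): no bracket -> illegal
(5,3): no bracket -> illegal
(5,4): no bracket -> illegal
(5,6): no bracket -> illegal
(6,0): no bracket -> illegal
(6,1): no bracket -> illegal
(6,2): no bracket -> illegal
(6,4): no bracket -> illegal
(6,5): flips 1 -> legal
(6,6): flips 1 -> legal
W mobility = 8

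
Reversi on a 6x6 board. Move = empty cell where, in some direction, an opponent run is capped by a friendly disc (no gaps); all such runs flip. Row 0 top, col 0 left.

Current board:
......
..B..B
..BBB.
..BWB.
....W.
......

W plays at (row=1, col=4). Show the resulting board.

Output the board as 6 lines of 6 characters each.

Place W at (1,4); scan 8 dirs for brackets.
Dir NW: first cell '.' (not opp) -> no flip
Dir N: first cell '.' (not opp) -> no flip
Dir NE: first cell '.' (not opp) -> no flip
Dir W: first cell '.' (not opp) -> no flip
Dir E: opp run (1,5), next=edge -> no flip
Dir SW: opp run (2,3) (3,2), next='.' -> no flip
Dir S: opp run (2,4) (3,4) capped by W -> flip
Dir SE: first cell '.' (not opp) -> no flip
All flips: (2,4) (3,4)

Answer: ......
..B.WB
..BBW.
..BWW.
....W.
......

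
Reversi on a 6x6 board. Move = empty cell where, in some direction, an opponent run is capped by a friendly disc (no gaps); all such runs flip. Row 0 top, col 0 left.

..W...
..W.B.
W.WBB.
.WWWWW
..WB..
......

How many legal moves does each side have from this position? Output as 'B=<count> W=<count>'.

Answer: B=7 W=9

Derivation:
-- B to move --
(0,1): flips 1 -> legal
(0,3): no bracket -> illegal
(1,0): no bracket -> illegal
(1,1): no bracket -> illegal
(1,3): no bracket -> illegal
(2,1): flips 2 -> legal
(2,5): flips 1 -> legal
(3,0): no bracket -> illegal
(4,0): no bracket -> illegal
(4,1): flips 2 -> legal
(4,4): flips 1 -> legal
(4,5): flips 1 -> legal
(5,1): flips 2 -> legal
(5,2): no bracket -> illegal
(5,3): no bracket -> illegal
B mobility = 7
-- W to move --
(0,3): no bracket -> illegal
(0,4): flips 2 -> legal
(0,5): flips 2 -> legal
(1,3): flips 2 -> legal
(1,5): flips 1 -> legal
(2,5): flips 2 -> legal
(4,4): flips 1 -> legal
(5,2): flips 1 -> legal
(5,3): flips 1 -> legal
(5,4): flips 1 -> legal
W mobility = 9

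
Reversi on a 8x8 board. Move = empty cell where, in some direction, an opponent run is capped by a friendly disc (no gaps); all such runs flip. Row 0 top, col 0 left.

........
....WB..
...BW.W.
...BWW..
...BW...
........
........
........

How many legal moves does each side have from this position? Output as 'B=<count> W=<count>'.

-- B to move --
(0,3): no bracket -> illegal
(0,4): no bracket -> illegal
(0,5): flips 1 -> legal
(1,3): flips 1 -> legal
(1,6): no bracket -> illegal
(1,7): no bracket -> illegal
(2,5): flips 2 -> legal
(2,7): no bracket -> illegal
(3,6): flips 2 -> legal
(3,7): flips 1 -> legal
(4,5): flips 2 -> legal
(4,6): no bracket -> illegal
(5,3): no bracket -> illegal
(5,4): no bracket -> illegal
(5,5): flips 1 -> legal
B mobility = 7
-- W to move --
(0,4): flips 1 -> legal
(0,5): no bracket -> illegal
(0,6): flips 1 -> legal
(1,2): flips 1 -> legal
(1,3): no bracket -> illegal
(1,6): flips 1 -> legal
(2,2): flips 2 -> legal
(2,5): no bracket -> illegal
(3,2): flips 2 -> legal
(4,2): flips 2 -> legal
(5,2): flips 1 -> legal
(5,3): no bracket -> illegal
(5,4): no bracket -> illegal
W mobility = 8

Answer: B=7 W=8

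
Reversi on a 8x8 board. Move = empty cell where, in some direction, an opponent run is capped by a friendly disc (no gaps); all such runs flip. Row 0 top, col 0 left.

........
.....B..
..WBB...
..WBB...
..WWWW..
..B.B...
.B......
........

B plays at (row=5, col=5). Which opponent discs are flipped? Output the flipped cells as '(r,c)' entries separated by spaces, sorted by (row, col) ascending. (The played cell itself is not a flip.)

Answer: (4,4)

Derivation:
Dir NW: opp run (4,4) capped by B -> flip
Dir N: opp run (4,5), next='.' -> no flip
Dir NE: first cell '.' (not opp) -> no flip
Dir W: first cell 'B' (not opp) -> no flip
Dir E: first cell '.' (not opp) -> no flip
Dir SW: first cell '.' (not opp) -> no flip
Dir S: first cell '.' (not opp) -> no flip
Dir SE: first cell '.' (not opp) -> no flip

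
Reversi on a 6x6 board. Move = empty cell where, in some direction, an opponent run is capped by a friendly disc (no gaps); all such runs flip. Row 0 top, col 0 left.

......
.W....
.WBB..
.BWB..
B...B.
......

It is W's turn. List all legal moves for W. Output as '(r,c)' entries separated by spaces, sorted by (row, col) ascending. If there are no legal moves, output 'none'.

(1,2): flips 1 -> legal
(1,3): no bracket -> illegal
(1,4): flips 1 -> legal
(2,0): no bracket -> illegal
(2,4): flips 2 -> legal
(3,0): flips 1 -> legal
(3,4): flips 1 -> legal
(3,5): no bracket -> illegal
(4,1): flips 1 -> legal
(4,2): no bracket -> illegal
(4,3): no bracket -> illegal
(4,5): no bracket -> illegal
(5,0): no bracket -> illegal
(5,1): no bracket -> illegal
(5,3): no bracket -> illegal
(5,4): no bracket -> illegal
(5,5): flips 3 -> legal

Answer: (1,2) (1,4) (2,4) (3,0) (3,4) (4,1) (5,5)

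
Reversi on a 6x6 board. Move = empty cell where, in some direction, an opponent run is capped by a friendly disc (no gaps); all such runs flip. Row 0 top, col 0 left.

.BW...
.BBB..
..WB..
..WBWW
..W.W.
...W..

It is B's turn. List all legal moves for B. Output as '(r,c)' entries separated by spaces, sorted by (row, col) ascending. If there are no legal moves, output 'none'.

Answer: (0,3) (2,1) (3,1) (4,1) (4,5) (5,1) (5,2) (5,5)

Derivation:
(0,3): flips 1 -> legal
(2,1): flips 1 -> legal
(2,4): no bracket -> illegal
(2,5): no bracket -> illegal
(3,1): flips 2 -> legal
(4,1): flips 1 -> legal
(4,3): no bracket -> illegal
(4,5): flips 1 -> legal
(5,1): flips 1 -> legal
(5,2): flips 3 -> legal
(5,4): no bracket -> illegal
(5,5): flips 1 -> legal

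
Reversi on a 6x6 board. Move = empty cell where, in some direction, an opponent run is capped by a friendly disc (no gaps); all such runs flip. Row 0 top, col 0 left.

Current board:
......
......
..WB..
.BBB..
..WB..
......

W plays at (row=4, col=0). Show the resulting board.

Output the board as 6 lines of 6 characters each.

Answer: ......
......
..WB..
.WBB..
W.WB..
......

Derivation:
Place W at (4,0); scan 8 dirs for brackets.
Dir NW: edge -> no flip
Dir N: first cell '.' (not opp) -> no flip
Dir NE: opp run (3,1) capped by W -> flip
Dir W: edge -> no flip
Dir E: first cell '.' (not opp) -> no flip
Dir SW: edge -> no flip
Dir S: first cell '.' (not opp) -> no flip
Dir SE: first cell '.' (not opp) -> no flip
All flips: (3,1)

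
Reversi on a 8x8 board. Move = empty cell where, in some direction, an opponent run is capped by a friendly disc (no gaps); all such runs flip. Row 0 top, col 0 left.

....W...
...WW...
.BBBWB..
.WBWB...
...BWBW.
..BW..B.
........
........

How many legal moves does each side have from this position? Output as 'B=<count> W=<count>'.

Answer: B=10 W=9

Derivation:
-- B to move --
(0,2): no bracket -> illegal
(0,3): flips 2 -> legal
(0,5): flips 1 -> legal
(1,2): no bracket -> illegal
(1,5): no bracket -> illegal
(2,0): no bracket -> illegal
(3,0): flips 1 -> legal
(3,5): no bracket -> illegal
(3,6): flips 1 -> legal
(3,7): no bracket -> illegal
(4,0): flips 1 -> legal
(4,1): flips 1 -> legal
(4,2): no bracket -> illegal
(4,7): flips 1 -> legal
(5,4): flips 2 -> legal
(5,5): flips 2 -> legal
(5,7): no bracket -> illegal
(6,2): no bracket -> illegal
(6,3): flips 1 -> legal
(6,4): no bracket -> illegal
B mobility = 10
-- W to move --
(1,0): no bracket -> illegal
(1,1): flips 2 -> legal
(1,2): no bracket -> illegal
(1,5): no bracket -> illegal
(1,6): no bracket -> illegal
(2,0): flips 3 -> legal
(2,6): flips 1 -> legal
(3,0): no bracket -> illegal
(3,5): flips 1 -> legal
(3,6): flips 1 -> legal
(4,1): flips 2 -> legal
(4,2): flips 1 -> legal
(4,7): no bracket -> illegal
(5,1): flips 1 -> legal
(5,4): no bracket -> illegal
(5,5): no bracket -> illegal
(5,7): no bracket -> illegal
(6,1): no bracket -> illegal
(6,2): no bracket -> illegal
(6,3): no bracket -> illegal
(6,5): no bracket -> illegal
(6,6): flips 1 -> legal
(6,7): no bracket -> illegal
W mobility = 9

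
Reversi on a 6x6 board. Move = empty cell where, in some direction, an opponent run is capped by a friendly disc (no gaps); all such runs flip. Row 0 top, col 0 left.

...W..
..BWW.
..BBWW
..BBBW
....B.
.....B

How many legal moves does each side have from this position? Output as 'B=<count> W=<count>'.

Answer: B=3 W=8

Derivation:
-- B to move --
(0,2): no bracket -> illegal
(0,4): flips 3 -> legal
(0,5): flips 1 -> legal
(1,5): flips 3 -> legal
(4,5): no bracket -> illegal
B mobility = 3
-- W to move --
(0,1): no bracket -> illegal
(0,2): no bracket -> illegal
(1,1): flips 1 -> legal
(2,1): flips 3 -> legal
(3,1): flips 4 -> legal
(4,1): flips 2 -> legal
(4,2): flips 1 -> legal
(4,3): flips 3 -> legal
(4,5): no bracket -> illegal
(5,3): flips 1 -> legal
(5,4): flips 2 -> legal
W mobility = 8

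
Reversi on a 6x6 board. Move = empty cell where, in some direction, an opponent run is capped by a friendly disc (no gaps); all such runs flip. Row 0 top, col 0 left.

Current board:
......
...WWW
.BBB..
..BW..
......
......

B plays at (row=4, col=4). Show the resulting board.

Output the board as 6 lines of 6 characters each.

Place B at (4,4); scan 8 dirs for brackets.
Dir NW: opp run (3,3) capped by B -> flip
Dir N: first cell '.' (not opp) -> no flip
Dir NE: first cell '.' (not opp) -> no flip
Dir W: first cell '.' (not opp) -> no flip
Dir E: first cell '.' (not opp) -> no flip
Dir SW: first cell '.' (not opp) -> no flip
Dir S: first cell '.' (not opp) -> no flip
Dir SE: first cell '.' (not opp) -> no flip
All flips: (3,3)

Answer: ......
...WWW
.BBB..
..BB..
....B.
......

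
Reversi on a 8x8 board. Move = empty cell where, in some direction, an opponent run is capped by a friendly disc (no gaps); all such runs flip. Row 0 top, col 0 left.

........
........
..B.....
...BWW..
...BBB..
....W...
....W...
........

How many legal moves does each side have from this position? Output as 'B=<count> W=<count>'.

Answer: B=8 W=6

Derivation:
-- B to move --
(2,3): flips 1 -> legal
(2,4): flips 1 -> legal
(2,5): flips 2 -> legal
(2,6): flips 1 -> legal
(3,6): flips 2 -> legal
(4,6): no bracket -> illegal
(5,3): no bracket -> illegal
(5,5): no bracket -> illegal
(6,3): flips 1 -> legal
(6,5): flips 1 -> legal
(7,3): no bracket -> illegal
(7,4): flips 2 -> legal
(7,5): no bracket -> illegal
B mobility = 8
-- W to move --
(1,1): no bracket -> illegal
(1,2): no bracket -> illegal
(1,3): no bracket -> illegal
(2,1): no bracket -> illegal
(2,3): no bracket -> illegal
(2,4): no bracket -> illegal
(3,1): no bracket -> illegal
(3,2): flips 2 -> legal
(3,6): flips 1 -> legal
(4,2): no bracket -> illegal
(4,6): no bracket -> illegal
(5,2): flips 1 -> legal
(5,3): flips 1 -> legal
(5,5): flips 1 -> legal
(5,6): flips 1 -> legal
W mobility = 6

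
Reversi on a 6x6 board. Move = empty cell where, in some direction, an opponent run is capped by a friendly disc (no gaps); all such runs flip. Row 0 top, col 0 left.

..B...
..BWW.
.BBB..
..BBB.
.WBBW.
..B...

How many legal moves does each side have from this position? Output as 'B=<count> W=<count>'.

Answer: B=11 W=4

Derivation:
-- B to move --
(0,3): flips 1 -> legal
(0,4): flips 1 -> legal
(0,5): flips 1 -> legal
(1,5): flips 2 -> legal
(2,4): flips 1 -> legal
(2,5): no bracket -> illegal
(3,0): flips 1 -> legal
(3,1): no bracket -> illegal
(3,5): no bracket -> illegal
(4,0): flips 1 -> legal
(4,5): flips 1 -> legal
(5,0): flips 1 -> legal
(5,1): no bracket -> illegal
(5,3): no bracket -> illegal
(5,4): flips 1 -> legal
(5,5): flips 1 -> legal
B mobility = 11
-- W to move --
(0,1): no bracket -> illegal
(0,3): no bracket -> illegal
(1,0): no bracket -> illegal
(1,1): flips 3 -> legal
(2,0): no bracket -> illegal
(2,4): flips 1 -> legal
(2,5): no bracket -> illegal
(3,0): no bracket -> illegal
(3,1): flips 1 -> legal
(3,5): no bracket -> illegal
(4,5): no bracket -> illegal
(5,1): no bracket -> illegal
(5,3): flips 3 -> legal
(5,4): no bracket -> illegal
W mobility = 4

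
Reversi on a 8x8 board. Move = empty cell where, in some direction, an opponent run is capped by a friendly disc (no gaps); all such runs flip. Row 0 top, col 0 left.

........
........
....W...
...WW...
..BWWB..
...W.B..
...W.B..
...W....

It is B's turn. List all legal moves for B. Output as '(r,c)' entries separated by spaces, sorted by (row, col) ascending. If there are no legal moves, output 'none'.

(1,3): no bracket -> illegal
(1,4): no bracket -> illegal
(1,5): flips 2 -> legal
(2,2): flips 2 -> legal
(2,3): flips 1 -> legal
(2,5): no bracket -> illegal
(3,2): no bracket -> illegal
(3,5): no bracket -> illegal
(5,2): no bracket -> illegal
(5,4): no bracket -> illegal
(6,2): no bracket -> illegal
(6,4): flips 1 -> legal
(7,2): no bracket -> illegal
(7,4): no bracket -> illegal

Answer: (1,5) (2,2) (2,3) (6,4)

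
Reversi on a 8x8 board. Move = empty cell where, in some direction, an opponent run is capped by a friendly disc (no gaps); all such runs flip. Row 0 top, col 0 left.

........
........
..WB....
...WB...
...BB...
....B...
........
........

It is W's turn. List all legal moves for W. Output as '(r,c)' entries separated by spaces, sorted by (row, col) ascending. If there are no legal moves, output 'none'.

(1,2): no bracket -> illegal
(1,3): flips 1 -> legal
(1,4): no bracket -> illegal
(2,4): flips 1 -> legal
(2,5): no bracket -> illegal
(3,2): no bracket -> illegal
(3,5): flips 1 -> legal
(4,2): no bracket -> illegal
(4,5): no bracket -> illegal
(5,2): no bracket -> illegal
(5,3): flips 1 -> legal
(5,5): flips 1 -> legal
(6,3): no bracket -> illegal
(6,4): no bracket -> illegal
(6,5): no bracket -> illegal

Answer: (1,3) (2,4) (3,5) (5,3) (5,5)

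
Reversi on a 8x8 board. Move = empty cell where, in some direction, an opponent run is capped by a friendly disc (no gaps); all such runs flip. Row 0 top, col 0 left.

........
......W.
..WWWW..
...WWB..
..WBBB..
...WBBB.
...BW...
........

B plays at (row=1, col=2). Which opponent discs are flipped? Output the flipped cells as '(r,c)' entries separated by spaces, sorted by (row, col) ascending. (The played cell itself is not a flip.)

Dir NW: first cell '.' (not opp) -> no flip
Dir N: first cell '.' (not opp) -> no flip
Dir NE: first cell '.' (not opp) -> no flip
Dir W: first cell '.' (not opp) -> no flip
Dir E: first cell '.' (not opp) -> no flip
Dir SW: first cell '.' (not opp) -> no flip
Dir S: opp run (2,2), next='.' -> no flip
Dir SE: opp run (2,3) (3,4) capped by B -> flip

Answer: (2,3) (3,4)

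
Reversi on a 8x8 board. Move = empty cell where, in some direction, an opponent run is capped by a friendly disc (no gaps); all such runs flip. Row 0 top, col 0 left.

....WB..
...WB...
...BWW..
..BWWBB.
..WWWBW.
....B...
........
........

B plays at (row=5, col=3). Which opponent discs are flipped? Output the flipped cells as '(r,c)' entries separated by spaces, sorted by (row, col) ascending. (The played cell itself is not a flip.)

Dir NW: opp run (4,2), next='.' -> no flip
Dir N: opp run (4,3) (3,3) capped by B -> flip
Dir NE: opp run (4,4) capped by B -> flip
Dir W: first cell '.' (not opp) -> no flip
Dir E: first cell 'B' (not opp) -> no flip
Dir SW: first cell '.' (not opp) -> no flip
Dir S: first cell '.' (not opp) -> no flip
Dir SE: first cell '.' (not opp) -> no flip

Answer: (3,3) (4,3) (4,4)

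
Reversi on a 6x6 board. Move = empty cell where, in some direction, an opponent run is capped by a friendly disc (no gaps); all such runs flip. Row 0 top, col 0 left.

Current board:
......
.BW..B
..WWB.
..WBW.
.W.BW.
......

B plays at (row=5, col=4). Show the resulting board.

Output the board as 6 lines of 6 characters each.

Answer: ......
.BW..B
..WWB.
..WBB.
.W.BB.
....B.

Derivation:
Place B at (5,4); scan 8 dirs for brackets.
Dir NW: first cell 'B' (not opp) -> no flip
Dir N: opp run (4,4) (3,4) capped by B -> flip
Dir NE: first cell '.' (not opp) -> no flip
Dir W: first cell '.' (not opp) -> no flip
Dir E: first cell '.' (not opp) -> no flip
Dir SW: edge -> no flip
Dir S: edge -> no flip
Dir SE: edge -> no flip
All flips: (3,4) (4,4)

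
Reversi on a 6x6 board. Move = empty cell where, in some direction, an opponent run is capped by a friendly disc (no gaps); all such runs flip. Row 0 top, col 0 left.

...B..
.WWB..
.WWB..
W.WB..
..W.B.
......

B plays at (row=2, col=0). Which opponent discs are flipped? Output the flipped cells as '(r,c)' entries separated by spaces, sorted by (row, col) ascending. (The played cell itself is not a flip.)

Dir NW: edge -> no flip
Dir N: first cell '.' (not opp) -> no flip
Dir NE: opp run (1,1), next='.' -> no flip
Dir W: edge -> no flip
Dir E: opp run (2,1) (2,2) capped by B -> flip
Dir SW: edge -> no flip
Dir S: opp run (3,0), next='.' -> no flip
Dir SE: first cell '.' (not opp) -> no flip

Answer: (2,1) (2,2)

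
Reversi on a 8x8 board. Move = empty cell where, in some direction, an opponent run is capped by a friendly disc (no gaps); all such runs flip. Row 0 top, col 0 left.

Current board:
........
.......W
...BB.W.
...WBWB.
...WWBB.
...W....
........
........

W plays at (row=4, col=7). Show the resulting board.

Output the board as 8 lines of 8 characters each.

Place W at (4,7); scan 8 dirs for brackets.
Dir NW: opp run (3,6), next='.' -> no flip
Dir N: first cell '.' (not opp) -> no flip
Dir NE: edge -> no flip
Dir W: opp run (4,6) (4,5) capped by W -> flip
Dir E: edge -> no flip
Dir SW: first cell '.' (not opp) -> no flip
Dir S: first cell '.' (not opp) -> no flip
Dir SE: edge -> no flip
All flips: (4,5) (4,6)

Answer: ........
.......W
...BB.W.
...WBWB.
...WWWWW
...W....
........
........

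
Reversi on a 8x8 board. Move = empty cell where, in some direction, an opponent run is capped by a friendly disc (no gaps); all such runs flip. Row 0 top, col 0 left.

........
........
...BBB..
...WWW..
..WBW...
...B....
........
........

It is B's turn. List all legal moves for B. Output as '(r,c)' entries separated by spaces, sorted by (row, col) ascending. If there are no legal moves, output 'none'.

(2,2): no bracket -> illegal
(2,6): flips 2 -> legal
(3,1): flips 1 -> legal
(3,2): no bracket -> illegal
(3,6): no bracket -> illegal
(4,1): flips 1 -> legal
(4,5): flips 3 -> legal
(4,6): flips 1 -> legal
(5,1): flips 2 -> legal
(5,2): no bracket -> illegal
(5,4): flips 2 -> legal
(5,5): no bracket -> illegal

Answer: (2,6) (3,1) (4,1) (4,5) (4,6) (5,1) (5,4)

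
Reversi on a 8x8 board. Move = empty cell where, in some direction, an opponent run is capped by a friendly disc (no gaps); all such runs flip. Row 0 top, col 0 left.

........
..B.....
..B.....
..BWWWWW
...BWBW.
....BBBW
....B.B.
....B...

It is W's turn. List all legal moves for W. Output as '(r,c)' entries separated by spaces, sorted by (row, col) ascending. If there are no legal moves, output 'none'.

Answer: (1,1) (3,1) (4,2) (5,2) (5,3) (6,3) (6,5) (6,7) (7,3) (7,5) (7,6) (7,7)

Derivation:
(0,1): no bracket -> illegal
(0,2): no bracket -> illegal
(0,3): no bracket -> illegal
(1,1): flips 1 -> legal
(1,3): no bracket -> illegal
(2,1): no bracket -> illegal
(2,3): no bracket -> illegal
(3,1): flips 1 -> legal
(4,1): no bracket -> illegal
(4,2): flips 1 -> legal
(4,7): no bracket -> illegal
(5,2): flips 1 -> legal
(5,3): flips 4 -> legal
(6,3): flips 2 -> legal
(6,5): flips 2 -> legal
(6,7): flips 2 -> legal
(7,3): flips 2 -> legal
(7,5): flips 1 -> legal
(7,6): flips 2 -> legal
(7,7): flips 2 -> legal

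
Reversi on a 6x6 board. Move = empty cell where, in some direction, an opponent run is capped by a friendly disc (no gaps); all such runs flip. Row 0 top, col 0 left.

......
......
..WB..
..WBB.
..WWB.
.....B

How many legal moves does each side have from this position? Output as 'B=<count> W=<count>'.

-- B to move --
(1,1): flips 1 -> legal
(1,2): no bracket -> illegal
(1,3): no bracket -> illegal
(2,1): flips 1 -> legal
(3,1): flips 1 -> legal
(4,1): flips 3 -> legal
(5,1): flips 1 -> legal
(5,2): flips 1 -> legal
(5,3): flips 1 -> legal
(5,4): no bracket -> illegal
B mobility = 7
-- W to move --
(1,2): no bracket -> illegal
(1,3): flips 2 -> legal
(1,4): flips 1 -> legal
(2,4): flips 2 -> legal
(2,5): flips 1 -> legal
(3,5): flips 2 -> legal
(4,5): flips 1 -> legal
(5,3): no bracket -> illegal
(5,4): no bracket -> illegal
W mobility = 6

Answer: B=7 W=6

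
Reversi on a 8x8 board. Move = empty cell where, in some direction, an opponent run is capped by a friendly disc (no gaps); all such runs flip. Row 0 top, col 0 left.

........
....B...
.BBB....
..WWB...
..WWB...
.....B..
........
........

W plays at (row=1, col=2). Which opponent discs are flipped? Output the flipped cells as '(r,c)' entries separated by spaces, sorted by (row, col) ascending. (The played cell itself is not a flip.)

Answer: (2,2)

Derivation:
Dir NW: first cell '.' (not opp) -> no flip
Dir N: first cell '.' (not opp) -> no flip
Dir NE: first cell '.' (not opp) -> no flip
Dir W: first cell '.' (not opp) -> no flip
Dir E: first cell '.' (not opp) -> no flip
Dir SW: opp run (2,1), next='.' -> no flip
Dir S: opp run (2,2) capped by W -> flip
Dir SE: opp run (2,3) (3,4), next='.' -> no flip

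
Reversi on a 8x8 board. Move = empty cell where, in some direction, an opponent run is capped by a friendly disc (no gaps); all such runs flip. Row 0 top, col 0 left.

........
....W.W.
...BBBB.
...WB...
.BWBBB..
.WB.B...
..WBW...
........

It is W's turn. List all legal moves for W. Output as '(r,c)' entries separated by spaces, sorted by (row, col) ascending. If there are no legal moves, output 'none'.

(1,2): no bracket -> illegal
(1,3): flips 1 -> legal
(1,5): flips 1 -> legal
(1,7): no bracket -> illegal
(2,2): no bracket -> illegal
(2,7): no bracket -> illegal
(3,0): no bracket -> illegal
(3,1): flips 1 -> legal
(3,2): flips 1 -> legal
(3,5): flips 1 -> legal
(3,6): flips 2 -> legal
(3,7): no bracket -> illegal
(4,0): flips 1 -> legal
(4,6): flips 3 -> legal
(5,0): no bracket -> illegal
(5,3): flips 2 -> legal
(5,5): flips 1 -> legal
(5,6): no bracket -> illegal
(6,1): flips 4 -> legal
(6,5): no bracket -> illegal
(7,2): no bracket -> illegal
(7,3): no bracket -> illegal
(7,4): no bracket -> illegal

Answer: (1,3) (1,5) (3,1) (3,2) (3,5) (3,6) (4,0) (4,6) (5,3) (5,5) (6,1)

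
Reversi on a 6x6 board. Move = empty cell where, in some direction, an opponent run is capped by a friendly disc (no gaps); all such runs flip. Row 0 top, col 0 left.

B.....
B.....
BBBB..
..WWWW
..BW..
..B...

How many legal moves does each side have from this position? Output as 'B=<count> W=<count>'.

Answer: B=7 W=6

Derivation:
-- B to move --
(2,4): flips 1 -> legal
(2,5): flips 2 -> legal
(3,1): no bracket -> illegal
(4,1): flips 1 -> legal
(4,4): flips 2 -> legal
(4,5): flips 1 -> legal
(5,3): flips 2 -> legal
(5,4): flips 2 -> legal
B mobility = 7
-- W to move --
(0,1): no bracket -> illegal
(1,1): flips 1 -> legal
(1,2): flips 2 -> legal
(1,3): flips 1 -> legal
(1,4): flips 1 -> legal
(2,4): no bracket -> illegal
(3,0): no bracket -> illegal
(3,1): no bracket -> illegal
(4,1): flips 1 -> legal
(5,1): flips 1 -> legal
(5,3): no bracket -> illegal
W mobility = 6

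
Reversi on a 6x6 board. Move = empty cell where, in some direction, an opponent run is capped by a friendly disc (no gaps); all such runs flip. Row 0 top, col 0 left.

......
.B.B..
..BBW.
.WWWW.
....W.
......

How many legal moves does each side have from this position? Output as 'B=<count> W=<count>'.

Answer: B=8 W=7

Derivation:
-- B to move --
(1,4): no bracket -> illegal
(1,5): no bracket -> illegal
(2,0): no bracket -> illegal
(2,1): no bracket -> illegal
(2,5): flips 1 -> legal
(3,0): no bracket -> illegal
(3,5): flips 1 -> legal
(4,0): flips 1 -> legal
(4,1): flips 1 -> legal
(4,2): flips 1 -> legal
(4,3): flips 1 -> legal
(4,5): flips 1 -> legal
(5,3): no bracket -> illegal
(5,4): no bracket -> illegal
(5,5): flips 2 -> legal
B mobility = 8
-- W to move --
(0,0): flips 2 -> legal
(0,1): no bracket -> illegal
(0,2): flips 1 -> legal
(0,3): flips 2 -> legal
(0,4): flips 2 -> legal
(1,0): no bracket -> illegal
(1,2): flips 2 -> legal
(1,4): flips 1 -> legal
(2,0): no bracket -> illegal
(2,1): flips 2 -> legal
W mobility = 7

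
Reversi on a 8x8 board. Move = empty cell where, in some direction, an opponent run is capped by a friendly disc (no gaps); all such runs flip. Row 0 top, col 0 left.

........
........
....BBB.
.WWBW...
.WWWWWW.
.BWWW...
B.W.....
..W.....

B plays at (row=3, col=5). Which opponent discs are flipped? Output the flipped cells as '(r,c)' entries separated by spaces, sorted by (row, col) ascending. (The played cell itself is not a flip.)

Answer: (3,4)

Derivation:
Dir NW: first cell 'B' (not opp) -> no flip
Dir N: first cell 'B' (not opp) -> no flip
Dir NE: first cell 'B' (not opp) -> no flip
Dir W: opp run (3,4) capped by B -> flip
Dir E: first cell '.' (not opp) -> no flip
Dir SW: opp run (4,4) (5,3) (6,2), next='.' -> no flip
Dir S: opp run (4,5), next='.' -> no flip
Dir SE: opp run (4,6), next='.' -> no flip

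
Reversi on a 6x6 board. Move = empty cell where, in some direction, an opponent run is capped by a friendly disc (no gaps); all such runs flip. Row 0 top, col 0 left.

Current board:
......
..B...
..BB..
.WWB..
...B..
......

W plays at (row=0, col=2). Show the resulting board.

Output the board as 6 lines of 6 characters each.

Place W at (0,2); scan 8 dirs for brackets.
Dir NW: edge -> no flip
Dir N: edge -> no flip
Dir NE: edge -> no flip
Dir W: first cell '.' (not opp) -> no flip
Dir E: first cell '.' (not opp) -> no flip
Dir SW: first cell '.' (not opp) -> no flip
Dir S: opp run (1,2) (2,2) capped by W -> flip
Dir SE: first cell '.' (not opp) -> no flip
All flips: (1,2) (2,2)

Answer: ..W...
..W...
..WB..
.WWB..
...B..
......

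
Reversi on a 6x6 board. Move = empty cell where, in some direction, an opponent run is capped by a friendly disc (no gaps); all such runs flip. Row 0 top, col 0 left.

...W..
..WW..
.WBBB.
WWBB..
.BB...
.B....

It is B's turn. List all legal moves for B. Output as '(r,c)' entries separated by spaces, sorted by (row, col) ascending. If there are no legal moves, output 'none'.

Answer: (0,1) (0,2) (0,4) (1,0) (1,1) (2,0) (4,0)

Derivation:
(0,1): flips 1 -> legal
(0,2): flips 2 -> legal
(0,4): flips 1 -> legal
(1,0): flips 1 -> legal
(1,1): flips 2 -> legal
(1,4): no bracket -> illegal
(2,0): flips 2 -> legal
(4,0): flips 1 -> legal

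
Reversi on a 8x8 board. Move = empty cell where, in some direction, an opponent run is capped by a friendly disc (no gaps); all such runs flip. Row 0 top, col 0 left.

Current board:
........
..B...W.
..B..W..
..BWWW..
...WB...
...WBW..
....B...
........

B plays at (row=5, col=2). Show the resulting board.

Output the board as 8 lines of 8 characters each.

Answer: ........
..B...W.
..B..W..
..BWWW..
...WB...
..BBBW..
....B...
........

Derivation:
Place B at (5,2); scan 8 dirs for brackets.
Dir NW: first cell '.' (not opp) -> no flip
Dir N: first cell '.' (not opp) -> no flip
Dir NE: opp run (4,3) (3,4) (2,5) (1,6), next='.' -> no flip
Dir W: first cell '.' (not opp) -> no flip
Dir E: opp run (5,3) capped by B -> flip
Dir SW: first cell '.' (not opp) -> no flip
Dir S: first cell '.' (not opp) -> no flip
Dir SE: first cell '.' (not opp) -> no flip
All flips: (5,3)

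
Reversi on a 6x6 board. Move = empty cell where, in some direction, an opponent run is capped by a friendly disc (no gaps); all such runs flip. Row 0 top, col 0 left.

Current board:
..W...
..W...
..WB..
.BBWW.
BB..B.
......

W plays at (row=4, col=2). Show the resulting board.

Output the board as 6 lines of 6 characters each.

Place W at (4,2); scan 8 dirs for brackets.
Dir NW: opp run (3,1), next='.' -> no flip
Dir N: opp run (3,2) capped by W -> flip
Dir NE: first cell 'W' (not opp) -> no flip
Dir W: opp run (4,1) (4,0), next=edge -> no flip
Dir E: first cell '.' (not opp) -> no flip
Dir SW: first cell '.' (not opp) -> no flip
Dir S: first cell '.' (not opp) -> no flip
Dir SE: first cell '.' (not opp) -> no flip
All flips: (3,2)

Answer: ..W...
..W...
..WB..
.BWWW.
BBW.B.
......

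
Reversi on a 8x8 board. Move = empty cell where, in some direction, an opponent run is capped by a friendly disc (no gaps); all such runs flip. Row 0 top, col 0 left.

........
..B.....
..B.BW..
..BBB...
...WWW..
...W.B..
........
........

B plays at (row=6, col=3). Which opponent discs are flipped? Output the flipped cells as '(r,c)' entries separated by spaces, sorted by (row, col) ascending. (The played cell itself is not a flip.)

Answer: (4,3) (5,3)

Derivation:
Dir NW: first cell '.' (not opp) -> no flip
Dir N: opp run (5,3) (4,3) capped by B -> flip
Dir NE: first cell '.' (not opp) -> no flip
Dir W: first cell '.' (not opp) -> no flip
Dir E: first cell '.' (not opp) -> no flip
Dir SW: first cell '.' (not opp) -> no flip
Dir S: first cell '.' (not opp) -> no flip
Dir SE: first cell '.' (not opp) -> no flip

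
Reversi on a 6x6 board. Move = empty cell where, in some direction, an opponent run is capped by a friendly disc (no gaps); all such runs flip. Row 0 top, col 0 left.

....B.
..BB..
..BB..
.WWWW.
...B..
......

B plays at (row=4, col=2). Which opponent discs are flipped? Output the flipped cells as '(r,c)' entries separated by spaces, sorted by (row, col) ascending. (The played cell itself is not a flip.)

Answer: (3,2)

Derivation:
Dir NW: opp run (3,1), next='.' -> no flip
Dir N: opp run (3,2) capped by B -> flip
Dir NE: opp run (3,3), next='.' -> no flip
Dir W: first cell '.' (not opp) -> no flip
Dir E: first cell 'B' (not opp) -> no flip
Dir SW: first cell '.' (not opp) -> no flip
Dir S: first cell '.' (not opp) -> no flip
Dir SE: first cell '.' (not opp) -> no flip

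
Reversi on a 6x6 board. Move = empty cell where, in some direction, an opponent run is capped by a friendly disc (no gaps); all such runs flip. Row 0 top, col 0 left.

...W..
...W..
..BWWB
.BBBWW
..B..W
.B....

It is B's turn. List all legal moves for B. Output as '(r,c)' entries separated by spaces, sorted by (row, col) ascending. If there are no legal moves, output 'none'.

Answer: (0,4) (1,4) (1,5) (4,3) (5,5)

Derivation:
(0,2): no bracket -> illegal
(0,4): flips 1 -> legal
(1,2): no bracket -> illegal
(1,4): flips 1 -> legal
(1,5): flips 1 -> legal
(4,3): flips 1 -> legal
(4,4): no bracket -> illegal
(5,4): no bracket -> illegal
(5,5): flips 2 -> legal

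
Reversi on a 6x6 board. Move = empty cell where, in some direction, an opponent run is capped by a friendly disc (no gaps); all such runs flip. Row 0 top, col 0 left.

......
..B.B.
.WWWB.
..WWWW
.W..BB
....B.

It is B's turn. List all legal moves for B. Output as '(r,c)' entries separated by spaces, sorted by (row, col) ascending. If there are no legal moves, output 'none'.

Answer: (1,1) (2,0) (2,5) (3,0) (4,2) (5,0)

Derivation:
(1,0): no bracket -> illegal
(1,1): flips 2 -> legal
(1,3): no bracket -> illegal
(2,0): flips 3 -> legal
(2,5): flips 1 -> legal
(3,0): flips 1 -> legal
(3,1): no bracket -> illegal
(4,0): no bracket -> illegal
(4,2): flips 3 -> legal
(4,3): no bracket -> illegal
(5,0): flips 3 -> legal
(5,1): no bracket -> illegal
(5,2): no bracket -> illegal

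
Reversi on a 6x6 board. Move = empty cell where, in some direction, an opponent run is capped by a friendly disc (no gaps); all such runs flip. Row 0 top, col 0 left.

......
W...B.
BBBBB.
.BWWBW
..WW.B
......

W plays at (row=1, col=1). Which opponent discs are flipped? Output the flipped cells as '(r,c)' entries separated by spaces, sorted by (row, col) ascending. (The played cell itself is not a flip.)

Dir NW: first cell '.' (not opp) -> no flip
Dir N: first cell '.' (not opp) -> no flip
Dir NE: first cell '.' (not opp) -> no flip
Dir W: first cell 'W' (not opp) -> no flip
Dir E: first cell '.' (not opp) -> no flip
Dir SW: opp run (2,0), next=edge -> no flip
Dir S: opp run (2,1) (3,1), next='.' -> no flip
Dir SE: opp run (2,2) capped by W -> flip

Answer: (2,2)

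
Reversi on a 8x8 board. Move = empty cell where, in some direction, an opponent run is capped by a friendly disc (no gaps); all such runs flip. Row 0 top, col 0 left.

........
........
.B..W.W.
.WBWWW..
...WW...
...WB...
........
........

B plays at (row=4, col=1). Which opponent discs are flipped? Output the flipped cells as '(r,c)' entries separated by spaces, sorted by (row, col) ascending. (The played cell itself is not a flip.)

Dir NW: first cell '.' (not opp) -> no flip
Dir N: opp run (3,1) capped by B -> flip
Dir NE: first cell 'B' (not opp) -> no flip
Dir W: first cell '.' (not opp) -> no flip
Dir E: first cell '.' (not opp) -> no flip
Dir SW: first cell '.' (not opp) -> no flip
Dir S: first cell '.' (not opp) -> no flip
Dir SE: first cell '.' (not opp) -> no flip

Answer: (3,1)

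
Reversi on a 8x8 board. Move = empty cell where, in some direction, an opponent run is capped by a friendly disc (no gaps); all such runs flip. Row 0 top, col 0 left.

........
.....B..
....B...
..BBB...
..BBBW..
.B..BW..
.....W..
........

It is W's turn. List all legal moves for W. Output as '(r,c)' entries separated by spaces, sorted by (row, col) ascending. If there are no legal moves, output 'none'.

(0,4): no bracket -> illegal
(0,5): no bracket -> illegal
(0,6): no bracket -> illegal
(1,3): no bracket -> illegal
(1,4): no bracket -> illegal
(1,6): no bracket -> illegal
(2,1): flips 3 -> legal
(2,2): flips 2 -> legal
(2,3): flips 1 -> legal
(2,5): no bracket -> illegal
(2,6): no bracket -> illegal
(3,1): no bracket -> illegal
(3,5): no bracket -> illegal
(4,0): no bracket -> illegal
(4,1): flips 3 -> legal
(5,0): no bracket -> illegal
(5,2): no bracket -> illegal
(5,3): flips 1 -> legal
(6,0): no bracket -> illegal
(6,1): no bracket -> illegal
(6,2): no bracket -> illegal
(6,3): flips 1 -> legal
(6,4): no bracket -> illegal

Answer: (2,1) (2,2) (2,3) (4,1) (5,3) (6,3)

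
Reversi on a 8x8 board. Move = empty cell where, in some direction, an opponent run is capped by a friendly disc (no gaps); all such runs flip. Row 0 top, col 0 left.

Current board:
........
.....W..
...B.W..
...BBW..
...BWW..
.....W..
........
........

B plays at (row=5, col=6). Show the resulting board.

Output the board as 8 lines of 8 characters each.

Answer: ........
.....W..
...B.W..
...BBW..
...BWB..
.....WB.
........
........

Derivation:
Place B at (5,6); scan 8 dirs for brackets.
Dir NW: opp run (4,5) capped by B -> flip
Dir N: first cell '.' (not opp) -> no flip
Dir NE: first cell '.' (not opp) -> no flip
Dir W: opp run (5,5), next='.' -> no flip
Dir E: first cell '.' (not opp) -> no flip
Dir SW: first cell '.' (not opp) -> no flip
Dir S: first cell '.' (not opp) -> no flip
Dir SE: first cell '.' (not opp) -> no flip
All flips: (4,5)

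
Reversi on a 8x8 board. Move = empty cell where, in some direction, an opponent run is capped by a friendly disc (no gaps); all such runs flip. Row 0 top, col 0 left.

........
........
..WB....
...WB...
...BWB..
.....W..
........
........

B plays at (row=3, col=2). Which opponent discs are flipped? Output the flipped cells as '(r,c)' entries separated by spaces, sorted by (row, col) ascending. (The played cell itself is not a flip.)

Dir NW: first cell '.' (not opp) -> no flip
Dir N: opp run (2,2), next='.' -> no flip
Dir NE: first cell 'B' (not opp) -> no flip
Dir W: first cell '.' (not opp) -> no flip
Dir E: opp run (3,3) capped by B -> flip
Dir SW: first cell '.' (not opp) -> no flip
Dir S: first cell '.' (not opp) -> no flip
Dir SE: first cell 'B' (not opp) -> no flip

Answer: (3,3)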